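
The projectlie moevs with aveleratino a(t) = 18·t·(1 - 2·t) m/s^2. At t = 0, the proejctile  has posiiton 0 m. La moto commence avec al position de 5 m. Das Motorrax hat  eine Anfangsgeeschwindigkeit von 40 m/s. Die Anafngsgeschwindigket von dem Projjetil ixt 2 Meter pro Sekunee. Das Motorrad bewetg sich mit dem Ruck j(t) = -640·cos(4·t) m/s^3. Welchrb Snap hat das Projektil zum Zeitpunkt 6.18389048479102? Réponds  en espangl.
Para resolver esto, necesitamos tomar 2 derivadas de nuestra ecuación de la aceleración a(t) = 18·t·(1 - 2·t). La derivada de la aceleración da la sacudida: j(t) = 18 - 72·t. Derivando la sacudida, obtenemos el snap: s(t) = -72. Usando s(t) = -72 y sustituyendo t = 6.18389048479102, encontramos s = -72.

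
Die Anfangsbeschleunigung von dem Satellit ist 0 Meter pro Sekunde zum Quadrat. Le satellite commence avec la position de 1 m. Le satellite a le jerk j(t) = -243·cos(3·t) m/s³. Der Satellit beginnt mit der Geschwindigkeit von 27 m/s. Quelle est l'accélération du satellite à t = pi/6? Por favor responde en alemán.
Wir müssen das Integral unserer Gleichung für den Ruck j(t) = -243·cos(3·t) 1-mal finden. Durch Integration von dem Ruck und Verwendung der Anfangsbedingung a(0) = 0, erhalten wir a(t) = -81·sin(3·t). Mit a(t) = -81·sin(3·t) und Einsetzen von t = pi/6, finden wir a = -81.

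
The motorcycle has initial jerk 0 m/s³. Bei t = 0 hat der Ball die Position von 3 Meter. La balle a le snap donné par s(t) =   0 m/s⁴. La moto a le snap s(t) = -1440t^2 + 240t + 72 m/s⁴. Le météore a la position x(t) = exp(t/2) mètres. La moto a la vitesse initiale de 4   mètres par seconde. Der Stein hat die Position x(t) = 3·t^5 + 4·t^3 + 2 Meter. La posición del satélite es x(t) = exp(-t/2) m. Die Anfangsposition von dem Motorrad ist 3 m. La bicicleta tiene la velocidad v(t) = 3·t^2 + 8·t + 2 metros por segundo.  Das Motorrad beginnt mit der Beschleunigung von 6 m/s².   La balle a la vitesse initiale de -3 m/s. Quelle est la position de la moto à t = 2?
Pour résoudre ceci, nous devons prendre 4 primitives de notre équation du snap s(t) = -1440·t^2 + 240·t + 72. L'intégrale du snap est le jerk. En utilisant j(0) = 0, nous obtenons j(t) = 24·t·(-20·t^2 + 5·t + 3). L'intégrale du jerk est l'accélération. En utilisant a(0) = 6, nous obtenons a(t) = -120·t^4 + 40·t^3 + 36·t^2 + 6. L'intégrale de l'accélération est la vitesse. En utilisant v(0) = 4, nous obtenons v(t) = -24·t^5 + 10·t^4 + 12·t^3 + 6·t + 4. En prenant ∫v(t)dt et en appliquant x(0) = 3, nous trouvons x(t) = -4·t^6 + 2·t^5 + 3·t^4 + 3·t^2 + 4·t + 3. Nous avons la position x(t) = -4·t^6 + 2·t^5 + 3·t^4 + 3·t^2 + 4·t + 3. En substituant t = 2: x(2) = -121.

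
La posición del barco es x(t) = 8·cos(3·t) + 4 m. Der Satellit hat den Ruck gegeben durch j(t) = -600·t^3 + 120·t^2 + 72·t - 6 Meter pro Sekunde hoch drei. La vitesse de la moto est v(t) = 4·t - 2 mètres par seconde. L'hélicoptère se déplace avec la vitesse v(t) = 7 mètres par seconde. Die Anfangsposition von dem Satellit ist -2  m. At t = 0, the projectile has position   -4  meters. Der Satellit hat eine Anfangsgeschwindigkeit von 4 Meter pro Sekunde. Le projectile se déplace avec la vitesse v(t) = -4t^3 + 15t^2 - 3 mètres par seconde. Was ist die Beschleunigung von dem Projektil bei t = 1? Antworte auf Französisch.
Nous devons dériver notre équation de la vitesse v(t) = -4·t^3 + 15·t^2 - 3 1 fois. En dérivant la vitesse, nous obtenons l'accélération: a(t) = -12·t^2 + 30·t. De l'équation de l'accélération a(t) = -12·t^2 + 30·t, nous substituons t = 1 pour obtenir a = 18.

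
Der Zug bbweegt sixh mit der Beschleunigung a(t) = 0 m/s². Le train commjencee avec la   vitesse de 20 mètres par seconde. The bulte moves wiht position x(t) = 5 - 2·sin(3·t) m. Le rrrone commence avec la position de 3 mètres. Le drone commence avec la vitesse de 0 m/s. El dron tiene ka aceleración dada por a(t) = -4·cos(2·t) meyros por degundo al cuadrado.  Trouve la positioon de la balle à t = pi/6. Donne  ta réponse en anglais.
Using x(t) = 5 - 2·sin(3·t) and substituting t = pi/6, we find x = 3.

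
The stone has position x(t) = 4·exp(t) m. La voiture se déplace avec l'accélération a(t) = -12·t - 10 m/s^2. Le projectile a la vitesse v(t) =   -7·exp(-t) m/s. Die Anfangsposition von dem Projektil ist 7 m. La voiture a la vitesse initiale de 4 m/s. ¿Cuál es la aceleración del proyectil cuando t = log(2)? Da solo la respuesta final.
En t = log(2), a = 7/2.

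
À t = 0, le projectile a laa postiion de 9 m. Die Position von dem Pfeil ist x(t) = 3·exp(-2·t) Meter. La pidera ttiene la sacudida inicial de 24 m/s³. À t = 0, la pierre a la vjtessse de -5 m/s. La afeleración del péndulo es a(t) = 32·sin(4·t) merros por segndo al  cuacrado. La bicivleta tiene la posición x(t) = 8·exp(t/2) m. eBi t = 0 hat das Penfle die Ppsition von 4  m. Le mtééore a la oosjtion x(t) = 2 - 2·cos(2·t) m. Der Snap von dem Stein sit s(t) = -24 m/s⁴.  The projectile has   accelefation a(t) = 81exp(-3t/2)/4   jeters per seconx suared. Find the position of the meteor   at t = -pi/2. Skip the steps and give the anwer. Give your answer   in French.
La réponse est 4.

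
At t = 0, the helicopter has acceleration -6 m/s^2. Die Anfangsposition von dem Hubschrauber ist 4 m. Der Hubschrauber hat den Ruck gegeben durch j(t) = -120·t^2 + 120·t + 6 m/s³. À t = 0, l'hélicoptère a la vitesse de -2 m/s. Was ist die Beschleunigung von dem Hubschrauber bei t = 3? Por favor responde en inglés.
We must find the integral of our jerk equation j(t) = -120·t^2 + 120·t + 6 1 time. Integrating jerk and using the initial condition a(0) = -6, we get a(t) = -40·t^3 + 60·t^2 + 6·t - 6. From the given acceleration equation a(t) = -40·t^3 + 60·t^2 + 6·t - 6, we substitute t = 3 to get a = -528.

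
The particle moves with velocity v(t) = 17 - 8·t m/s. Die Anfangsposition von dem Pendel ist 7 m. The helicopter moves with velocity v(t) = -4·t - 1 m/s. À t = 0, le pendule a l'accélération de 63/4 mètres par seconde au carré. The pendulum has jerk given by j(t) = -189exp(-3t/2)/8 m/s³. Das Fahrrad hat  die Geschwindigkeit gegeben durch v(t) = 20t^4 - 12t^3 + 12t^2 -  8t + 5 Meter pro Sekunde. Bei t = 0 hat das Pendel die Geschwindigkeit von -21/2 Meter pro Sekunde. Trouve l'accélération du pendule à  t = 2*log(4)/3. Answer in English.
To solve this, we need to take 1 integral of our jerk equation j(t) = -189·exp(-3·t/2)/8. Integrating jerk and using the initial condition a(0) = 63/4, we get a(t) = 63·exp(-3·t/2)/4. From the given acceleration equation a(t) = 63·exp(-3·t/2)/4, we substitute t = 2*log(4)/3 to get a = 63/16.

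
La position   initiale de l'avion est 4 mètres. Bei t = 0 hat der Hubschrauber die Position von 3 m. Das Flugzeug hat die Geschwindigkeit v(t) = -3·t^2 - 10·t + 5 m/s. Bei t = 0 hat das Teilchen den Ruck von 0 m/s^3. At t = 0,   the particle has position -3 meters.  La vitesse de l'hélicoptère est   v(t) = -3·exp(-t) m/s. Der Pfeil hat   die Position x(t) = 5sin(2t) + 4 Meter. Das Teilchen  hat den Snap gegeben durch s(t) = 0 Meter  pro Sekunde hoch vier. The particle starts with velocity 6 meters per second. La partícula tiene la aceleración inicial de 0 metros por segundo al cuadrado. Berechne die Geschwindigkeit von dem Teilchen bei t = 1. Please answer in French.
Nous devons trouver la primitive de notre équation du snap s(t) = 0 3 fois. En intégrant le snap et en utilisant la condition initiale j(0) = 0, nous obtenons j(t) = 0. En intégrant le jerk et en utilisant la condition initiale a(0) = 0, nous obtenons a(t) = 0. L'intégrale de l'accélération, avec v(0) = 6, donne la vitesse: v(t) = 6. En utilisant v(t) = 6 et en substituant t = 1, nous trouvons v = 6.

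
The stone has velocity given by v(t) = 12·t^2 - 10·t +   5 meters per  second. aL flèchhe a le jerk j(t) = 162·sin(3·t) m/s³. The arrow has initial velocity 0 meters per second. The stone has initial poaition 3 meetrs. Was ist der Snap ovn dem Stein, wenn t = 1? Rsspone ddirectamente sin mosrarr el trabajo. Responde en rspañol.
En t = 1, s = 0.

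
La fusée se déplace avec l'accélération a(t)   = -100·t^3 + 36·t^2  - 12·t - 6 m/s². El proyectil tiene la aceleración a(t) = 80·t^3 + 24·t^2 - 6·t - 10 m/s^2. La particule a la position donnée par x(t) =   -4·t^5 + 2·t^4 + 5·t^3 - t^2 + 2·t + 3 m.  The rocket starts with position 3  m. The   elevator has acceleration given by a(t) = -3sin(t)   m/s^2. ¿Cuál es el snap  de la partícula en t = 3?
Debemos derivar nuestra ecuación de la posición x(t) = -4·t^5 + 2·t^4 + 5·t^3 - t^2 + 2·t + 3 4 veces. Tomando d/dt de x(t), encontramos v(t) = -20·t^4 + 8·t^3 + 15·t^2 - 2·t + 2. La derivada de la velocidad da la aceleración: a(t) = -80·t^3 + 24·t^2 + 30·t - 2. Derivando la aceleración, obtenemos la sacudida: j(t) = -240·t^2 + 48·t + 30. Derivando la sacudida, obtenemos el snap: s(t) = 48 - 480·t. Usando s(t) = 48 - 480·t y sustituyendo t = 3, encontramos s = -1392.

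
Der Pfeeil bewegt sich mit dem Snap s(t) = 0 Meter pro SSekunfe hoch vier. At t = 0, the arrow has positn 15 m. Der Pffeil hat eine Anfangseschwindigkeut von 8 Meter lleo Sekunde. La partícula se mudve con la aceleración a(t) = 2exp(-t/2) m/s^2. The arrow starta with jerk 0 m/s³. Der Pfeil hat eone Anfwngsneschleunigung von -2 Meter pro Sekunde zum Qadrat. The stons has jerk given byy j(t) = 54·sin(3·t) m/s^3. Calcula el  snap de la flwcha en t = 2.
De la ecuación del snap s(t) = 0, sustituimos t = 2 para obtener s = 0.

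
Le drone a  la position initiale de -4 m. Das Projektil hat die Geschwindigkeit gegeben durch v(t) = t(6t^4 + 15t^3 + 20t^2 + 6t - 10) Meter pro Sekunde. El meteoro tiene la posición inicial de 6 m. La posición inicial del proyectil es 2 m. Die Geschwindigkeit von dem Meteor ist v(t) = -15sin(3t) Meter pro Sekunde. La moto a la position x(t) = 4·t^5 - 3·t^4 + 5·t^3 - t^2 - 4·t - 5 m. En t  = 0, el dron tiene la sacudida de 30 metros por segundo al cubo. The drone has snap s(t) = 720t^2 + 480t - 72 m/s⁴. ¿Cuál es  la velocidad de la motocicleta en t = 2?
Para resolver esto, necesitamos tomar 1 derivada de nuestra ecuación de la posición x(t) = 4·t^5 - 3·t^4 + 5·t^3 - t^2 - 4·t - 5. La derivada de la posición da la velocidad: v(t) = 20·t^4 - 12·t^3 + 15·t^2 - 2·t - 4. De la ecuación de la velocidad v(t) = 20·t^4 - 12·t^3 + 15·t^2 - 2·t - 4, sustituimos t = 2 para obtener v = 276.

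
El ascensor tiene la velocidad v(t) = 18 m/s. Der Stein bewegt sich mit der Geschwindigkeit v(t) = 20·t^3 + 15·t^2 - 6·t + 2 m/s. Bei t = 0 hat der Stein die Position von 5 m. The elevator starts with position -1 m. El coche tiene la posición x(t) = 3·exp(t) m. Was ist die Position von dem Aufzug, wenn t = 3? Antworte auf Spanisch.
Para resolver esto, necesitamos tomar 1 antiderivada de nuestra ecuación de la velocidad v(t) = 18. Integrando la velocidad y usando la condición inicial x(0) = -1, obtenemos x(t) = 18·t - 1. De la ecuación de la posición x(t) = 18·t - 1, sustituimos t = 3 para obtener x = 53.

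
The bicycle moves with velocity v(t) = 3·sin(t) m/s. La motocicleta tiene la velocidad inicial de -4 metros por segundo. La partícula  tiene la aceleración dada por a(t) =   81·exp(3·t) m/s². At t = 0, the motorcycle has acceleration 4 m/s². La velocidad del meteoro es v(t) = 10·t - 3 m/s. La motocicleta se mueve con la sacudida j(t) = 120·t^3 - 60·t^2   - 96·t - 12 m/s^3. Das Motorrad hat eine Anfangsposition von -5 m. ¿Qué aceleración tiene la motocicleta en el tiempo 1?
Necesitamos integrar nuestra ecuación de la sacudida j(t) = 120·t^3 - 60·t^2 - 96·t - 12 1 vez. Integrando la sacudida y usando la condición inicial a(0) = 4, obtenemos a(t) = 30·t^4 - 20·t^3 - 48·t^2 - 12·t + 4. De la ecuación de la aceleración a(t) = 30·t^4 - 20·t^3 - 48·t^2 - 12·t + 4, sustituimos t = 1 para obtener a = -46.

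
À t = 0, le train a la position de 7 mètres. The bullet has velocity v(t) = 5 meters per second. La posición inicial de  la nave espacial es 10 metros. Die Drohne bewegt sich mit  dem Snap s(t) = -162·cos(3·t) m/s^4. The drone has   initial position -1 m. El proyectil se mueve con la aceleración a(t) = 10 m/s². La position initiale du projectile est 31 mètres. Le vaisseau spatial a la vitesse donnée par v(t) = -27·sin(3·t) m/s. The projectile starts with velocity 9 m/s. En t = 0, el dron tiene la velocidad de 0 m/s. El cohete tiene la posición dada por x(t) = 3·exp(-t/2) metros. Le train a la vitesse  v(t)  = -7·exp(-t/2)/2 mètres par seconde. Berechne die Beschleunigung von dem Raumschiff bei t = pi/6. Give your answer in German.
Ausgehend von der Geschwindigkeit v(t) = -27·sin(3·t), nehmen wir 1 Ableitung. Die Ableitung von der Geschwindigkeit ergibt die Beschleunigung: a(t) = -81·cos(3·t). Wir haben die Beschleunigung a(t) = -81·cos(3·t). Durch Einsetzen von t = pi/6: a(pi/6) = 0.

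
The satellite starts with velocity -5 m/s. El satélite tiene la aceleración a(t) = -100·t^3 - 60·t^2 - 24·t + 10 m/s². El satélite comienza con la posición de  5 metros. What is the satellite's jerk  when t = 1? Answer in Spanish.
Partiendo de la aceleración a(t) = -100·t^3 - 60·t^2 - 24·t + 10, tomamos 1 derivada. La derivada de la aceleración da la sacudida: j(t) = -300·t^2 - 120·t - 24. De la ecuación de la sacudida j(t) = -300·t^2 - 120·t - 24, sustituimos t = 1 para obtener j = -444.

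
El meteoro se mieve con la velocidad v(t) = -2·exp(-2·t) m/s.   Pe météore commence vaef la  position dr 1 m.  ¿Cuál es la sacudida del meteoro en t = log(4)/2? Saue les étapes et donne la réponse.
En t = log(4)/2, j = -2.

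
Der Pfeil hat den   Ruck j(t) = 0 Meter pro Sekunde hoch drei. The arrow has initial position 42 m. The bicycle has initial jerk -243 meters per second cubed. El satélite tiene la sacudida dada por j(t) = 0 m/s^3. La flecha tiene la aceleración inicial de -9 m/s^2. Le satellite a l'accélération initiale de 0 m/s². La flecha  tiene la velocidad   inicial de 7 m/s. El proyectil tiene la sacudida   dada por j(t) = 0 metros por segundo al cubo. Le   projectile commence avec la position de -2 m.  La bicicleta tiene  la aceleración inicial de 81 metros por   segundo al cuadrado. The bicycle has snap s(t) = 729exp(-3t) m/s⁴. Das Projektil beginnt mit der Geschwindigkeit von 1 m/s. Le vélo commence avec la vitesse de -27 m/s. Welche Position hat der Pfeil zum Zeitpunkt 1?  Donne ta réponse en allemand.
Um dies zu lösen, müssen wir 3 Stammfunktionen unserer Gleichung für den Ruck j(t) = 0 finden. Durch Integration von dem Ruck und Verwendung der Anfangsbedingung a(0) = -9, erhalten wir a(t) = -9. Mit ∫a(t)dt und Anwendung von v(0) = 7, finden wir v(t) = 7 - 9·t. Das Integral von der Geschwindigkeit, mit x(0) = 42, ergibt die Position: x(t) = -9·t^2/2 + 7·t + 42. Wir haben die Position x(t) = -9·t^2/2 + 7·t + 42. Durch Einsetzen von t = 1: x(1) = 89/2.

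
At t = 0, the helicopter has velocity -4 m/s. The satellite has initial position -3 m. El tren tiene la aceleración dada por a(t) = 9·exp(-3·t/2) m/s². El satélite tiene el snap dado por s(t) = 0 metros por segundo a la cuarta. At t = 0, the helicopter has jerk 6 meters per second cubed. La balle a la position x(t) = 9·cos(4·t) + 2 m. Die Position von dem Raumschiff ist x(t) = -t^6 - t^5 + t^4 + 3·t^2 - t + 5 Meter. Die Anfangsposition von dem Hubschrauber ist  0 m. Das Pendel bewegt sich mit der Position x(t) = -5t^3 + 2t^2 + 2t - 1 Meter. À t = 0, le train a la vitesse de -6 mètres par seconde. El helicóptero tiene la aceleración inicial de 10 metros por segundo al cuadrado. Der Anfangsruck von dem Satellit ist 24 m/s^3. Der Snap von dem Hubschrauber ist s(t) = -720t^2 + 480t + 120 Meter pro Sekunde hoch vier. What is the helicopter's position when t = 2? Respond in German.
Um dies zu lösen, müssen wir 4 Stammfunktionen unserer Gleichung für den Snap s(t) = -720·t^2 + 480·t + 120 finden. Mit ∫s(t)dt und Anwendung von j(0) = 6, finden wir j(t) = -240·t^3 + 240·t^2 + 120·t + 6. Das Integral von dem Ruck, mit a(0) = 10, ergibt die Beschleunigung: a(t) = -60·t^4 + 80·t^3 + 60·t^2 + 6·t + 10. Durch Integration von der Beschleunigung und Verwendung der Anfangsbedingung v(0) = -4, erhalten wir v(t) = -12·t^5 + 20·t^4 + 20·t^3 + 3·t^2 + 10·t - 4. Das Integral von der Geschwindigkeit, mit x(0) = 0, ergibt die Position: x(t) = -2·t^6 + 4·t^5 + 5·t^4 + t^3 + 5·t^2 - 4·t. Mit x(t) = -2·t^6 + 4·t^5 + 5·t^4 + t^3 + 5·t^2 - 4·t und Einsetzen von t = 2, finden wir x = 100.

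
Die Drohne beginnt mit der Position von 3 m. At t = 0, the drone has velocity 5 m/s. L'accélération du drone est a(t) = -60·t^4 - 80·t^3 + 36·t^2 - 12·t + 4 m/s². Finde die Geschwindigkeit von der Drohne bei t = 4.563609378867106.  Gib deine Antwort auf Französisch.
Nous devons trouver la primitive de notre équation de l'accélération a(t) = -60·t^4 - 80·t^3 + 36·t^2 - 12·t + 4 1 fois. L'intégrale de l'accélération est la vitesse. En utilisant v(0) = 5, nous obtenons v(t) = -12·t^5 - 20·t^4 + 12·t^3 - 6·t^2 + 4·t + 5. De l'équation de la vitesse v(t) = -12·t^5 - 20·t^4 + 12·t^3 - 6·t^2 + 4·t + 5, nous substituons t = 4.563609378867106 pour obtenir v = -31389.3412381967.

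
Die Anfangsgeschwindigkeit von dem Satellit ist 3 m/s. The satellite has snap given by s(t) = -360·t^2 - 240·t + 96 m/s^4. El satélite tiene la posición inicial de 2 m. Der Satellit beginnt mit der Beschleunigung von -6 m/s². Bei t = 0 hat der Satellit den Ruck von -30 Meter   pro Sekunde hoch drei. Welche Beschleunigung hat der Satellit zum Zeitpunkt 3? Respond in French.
Nous devons intégrer notre équation du snap s(t) = -360·t^2 - 240·t + 96 2 fois. La primitive du snap, avec j(0) = -30, donne le jerk: j(t) = -120·t^3 - 120·t^2 + 96·t - 30. L'intégrale du jerk, avec a(0) = -6, donne l'accélération: a(t) = -30·t^4 - 40·t^3 + 48·t^2 - 30·t - 6. De l'équation de l'accélération a(t) = -30·t^4 - 40·t^3 + 48·t^2 - 30·t - 6, nous substituons t = 3 pour obtenir a = -3174.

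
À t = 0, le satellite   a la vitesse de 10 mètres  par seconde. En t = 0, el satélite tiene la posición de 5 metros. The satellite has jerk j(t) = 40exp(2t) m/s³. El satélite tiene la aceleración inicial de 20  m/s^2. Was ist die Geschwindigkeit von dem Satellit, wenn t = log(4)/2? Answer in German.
Ausgehend von dem Ruck j(t) = 40·exp(2·t), nehmen wir 2 Integrale. Die Stammfunktion von dem Ruck ist die Beschleunigung. Mit a(0) = 20 erhalten wir a(t) = 20·exp(2·t). Die Stammfunktion von der Beschleunigung ist die Geschwindigkeit. Mit v(0) = 10 erhalten wir v(t) = 10·exp(2·t). Aus der Gleichung für die Geschwindigkeit v(t) = 10·exp(2·t), setzen wir t = log(4)/2 ein und erhalten v = 40.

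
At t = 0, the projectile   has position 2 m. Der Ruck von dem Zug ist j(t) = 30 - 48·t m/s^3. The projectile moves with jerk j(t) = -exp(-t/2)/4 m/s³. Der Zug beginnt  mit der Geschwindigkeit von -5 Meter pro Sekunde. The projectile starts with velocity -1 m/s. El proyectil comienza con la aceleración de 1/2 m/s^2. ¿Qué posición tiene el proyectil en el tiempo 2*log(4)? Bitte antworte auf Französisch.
Pour résoudre ceci, nous devons prendre 3 primitives de notre équation du jerk j(t) = -exp(-t/2)/4. En prenant ∫j(t)dt et en appliquant a(0) = 1/2, nous trouvons a(t) = exp(-t/2)/2. En intégrant l'accélération et en utilisant la condition initiale v(0) = -1, nous obtenons v(t) = -exp(-t/2). En intégrant la vitesse et en utilisant la condition initiale x(0) = 2, nous obtenons x(t) = 2·exp(-t/2). En utilisant x(t) = 2·exp(-t/2) et en substituant t = 2*log(4), nous trouvons x = 1/2.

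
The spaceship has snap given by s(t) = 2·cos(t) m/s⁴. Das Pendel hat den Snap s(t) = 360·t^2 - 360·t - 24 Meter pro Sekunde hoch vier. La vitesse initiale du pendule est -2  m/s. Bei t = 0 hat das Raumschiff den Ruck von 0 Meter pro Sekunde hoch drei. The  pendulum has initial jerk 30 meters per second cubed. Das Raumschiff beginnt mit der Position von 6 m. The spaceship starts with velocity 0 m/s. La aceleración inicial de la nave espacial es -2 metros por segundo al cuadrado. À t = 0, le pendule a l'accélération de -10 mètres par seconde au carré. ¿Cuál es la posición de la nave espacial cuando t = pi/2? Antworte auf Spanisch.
Necesitamos integrar nuestra ecuación del snap s(t) = 2·cos(t) 4 veces. La antiderivada del snap, con j(0) = 0, da la sacudida: j(t) = 2·sin(t). La integral de la sacudida, con a(0) = -2, da la aceleración: a(t) = -2·cos(t). Integrando la aceleración y usando la condición inicial v(0) = 0, obtenemos v(t) = -2·sin(t). Tomando ∫v(t)dt y aplicando x(0) = 6, encontramos x(t) = 2·cos(t) + 4. Tenemos la posición x(t) = 2·cos(t) + 4. Sustituyendo t = pi/2: x(pi/2) = 4.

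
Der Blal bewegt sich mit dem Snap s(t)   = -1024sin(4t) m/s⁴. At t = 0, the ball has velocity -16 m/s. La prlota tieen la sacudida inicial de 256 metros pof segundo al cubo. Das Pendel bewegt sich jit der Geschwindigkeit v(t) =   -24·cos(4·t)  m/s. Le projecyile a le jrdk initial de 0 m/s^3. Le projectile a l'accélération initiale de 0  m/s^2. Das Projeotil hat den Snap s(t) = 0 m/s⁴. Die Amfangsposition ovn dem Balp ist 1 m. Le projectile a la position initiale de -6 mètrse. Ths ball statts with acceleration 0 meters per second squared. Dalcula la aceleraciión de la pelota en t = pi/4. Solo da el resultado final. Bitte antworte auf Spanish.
En t = pi/4, a = 0.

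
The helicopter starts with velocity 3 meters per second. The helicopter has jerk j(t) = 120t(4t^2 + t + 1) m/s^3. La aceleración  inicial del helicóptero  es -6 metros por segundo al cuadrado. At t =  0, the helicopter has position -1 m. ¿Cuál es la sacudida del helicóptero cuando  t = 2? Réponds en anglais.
Using j(t) = 120·t·(4·t^2 + t + 1) and substituting t = 2, we find j = 4560.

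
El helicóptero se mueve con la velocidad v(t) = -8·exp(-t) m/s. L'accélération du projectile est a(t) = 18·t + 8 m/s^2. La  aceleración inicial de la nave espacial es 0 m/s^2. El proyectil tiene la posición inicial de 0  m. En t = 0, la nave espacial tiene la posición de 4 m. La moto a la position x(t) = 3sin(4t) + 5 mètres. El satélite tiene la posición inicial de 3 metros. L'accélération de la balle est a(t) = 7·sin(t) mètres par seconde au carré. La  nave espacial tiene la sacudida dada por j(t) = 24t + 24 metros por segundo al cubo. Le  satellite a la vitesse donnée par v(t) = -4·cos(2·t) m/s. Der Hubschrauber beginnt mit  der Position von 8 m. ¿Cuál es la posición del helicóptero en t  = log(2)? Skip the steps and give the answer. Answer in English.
The position at t = log(2) is x = 4.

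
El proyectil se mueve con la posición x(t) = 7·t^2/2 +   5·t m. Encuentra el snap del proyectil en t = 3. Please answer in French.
En partant de la position x(t) = 7·t^2/2 + 5·t, nous prenons 4 dérivées. En dérivant la position, nous obtenons la vitesse: v(t) = 7·t + 5. En prenant d/dt de v(t), nous trouvons a(t) = 7. En prenant d/dt de a(t), nous trouvons j(t) = 0. En dérivant le jerk, nous obtenons le snap: s(t) = 0. De l'équation du snap s(t) = 0, nous substituons t = 3 pour obtenir s = 0.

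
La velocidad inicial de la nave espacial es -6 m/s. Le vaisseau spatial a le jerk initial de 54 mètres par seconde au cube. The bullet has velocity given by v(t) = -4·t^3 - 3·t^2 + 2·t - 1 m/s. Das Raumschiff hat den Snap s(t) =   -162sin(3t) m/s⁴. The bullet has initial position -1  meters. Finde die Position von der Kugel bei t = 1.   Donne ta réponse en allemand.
Um dies zu lösen, müssen wir 1 Stammfunktion unserer Gleichung für die Geschwindigkeit v(t) = -4·t^3 - 3·t^2 + 2·t - 1 finden. Durch Integration von der Geschwindigkeit und Verwendung der Anfangsbedingung x(0) = -1, erhalten wir x(t) = -t^4 - t^3 + t^2 - t - 1. Wir haben die Position x(t) = -t^4 - t^3 + t^2 - t - 1. Durch Einsetzen von t = 1: x(1) = -3.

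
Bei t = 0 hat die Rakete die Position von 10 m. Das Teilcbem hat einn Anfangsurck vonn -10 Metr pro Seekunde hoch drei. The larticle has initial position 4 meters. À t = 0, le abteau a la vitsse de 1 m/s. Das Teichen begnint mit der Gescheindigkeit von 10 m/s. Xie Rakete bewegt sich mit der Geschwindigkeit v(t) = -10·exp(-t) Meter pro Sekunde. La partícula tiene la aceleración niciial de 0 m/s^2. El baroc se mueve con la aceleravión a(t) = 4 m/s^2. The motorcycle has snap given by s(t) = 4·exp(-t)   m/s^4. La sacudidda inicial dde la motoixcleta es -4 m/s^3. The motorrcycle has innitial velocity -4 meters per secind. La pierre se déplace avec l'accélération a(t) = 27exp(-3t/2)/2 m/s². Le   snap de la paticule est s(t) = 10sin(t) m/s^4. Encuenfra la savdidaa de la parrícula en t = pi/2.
Partiendo del snap s(t) = 10·sin(t), tomamos 1 integral. La integral del snap, con j(0) = -10, da la sacudida: j(t) = -10·cos(t). Tenemos la sacudida j(t) = -10·cos(t). Sustituyendo t = pi/2: j(pi/2) = 0.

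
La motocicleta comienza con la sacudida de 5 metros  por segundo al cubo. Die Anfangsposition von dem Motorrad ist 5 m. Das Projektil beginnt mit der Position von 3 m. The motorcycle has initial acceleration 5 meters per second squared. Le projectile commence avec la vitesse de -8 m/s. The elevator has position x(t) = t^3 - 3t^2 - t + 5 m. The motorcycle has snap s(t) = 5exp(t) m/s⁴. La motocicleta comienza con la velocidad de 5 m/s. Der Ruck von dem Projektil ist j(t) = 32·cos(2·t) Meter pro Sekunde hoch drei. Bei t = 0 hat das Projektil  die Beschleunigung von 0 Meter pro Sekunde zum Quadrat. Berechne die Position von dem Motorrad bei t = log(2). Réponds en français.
Nous devons trouver la primitive de notre équation du snap s(t) = 5·exp(t) 4 fois. En prenant ∫s(t)dt et en appliquant j(0) = 5, nous trouvons j(t) = 5·exp(t). En prenant ∫j(t)dt et en appliquant a(0) = 5, nous trouvons a(t) = 5·exp(t). La primitive de l'accélération, avec v(0) = 5, donne la vitesse: v(t) = 5·exp(t). L'intégrale de la vitesse est la position. En utilisant x(0) = 5, nous obtenons x(t) = 5·exp(t). De l'équation de la position x(t) = 5·exp(t), nous substituons t = log(2) pour obtenir x = 10.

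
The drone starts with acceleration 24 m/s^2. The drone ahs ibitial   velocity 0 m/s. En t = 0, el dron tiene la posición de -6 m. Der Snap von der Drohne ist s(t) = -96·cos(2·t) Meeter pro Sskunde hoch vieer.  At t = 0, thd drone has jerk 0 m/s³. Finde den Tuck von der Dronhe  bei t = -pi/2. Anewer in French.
Nous devons trouver l'intégrale de notre équation du snap s(t) = -96·cos(2·t) 1 fois. L'intégrale du snap, avec j(0) = 0, donne le jerk: j(t) = -48·sin(2·t). En utilisant j(t) = -48·sin(2·t) et en substituant t = -pi/2, nous trouvons j = 0.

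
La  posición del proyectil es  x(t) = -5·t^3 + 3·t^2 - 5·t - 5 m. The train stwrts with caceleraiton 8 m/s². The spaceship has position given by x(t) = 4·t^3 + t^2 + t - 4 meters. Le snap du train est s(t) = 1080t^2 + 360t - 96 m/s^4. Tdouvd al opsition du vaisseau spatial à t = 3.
Nous avons la position x(t) = 4·t^3 + t^2 + t - 4. En substituant t = 3: x(3) = 116.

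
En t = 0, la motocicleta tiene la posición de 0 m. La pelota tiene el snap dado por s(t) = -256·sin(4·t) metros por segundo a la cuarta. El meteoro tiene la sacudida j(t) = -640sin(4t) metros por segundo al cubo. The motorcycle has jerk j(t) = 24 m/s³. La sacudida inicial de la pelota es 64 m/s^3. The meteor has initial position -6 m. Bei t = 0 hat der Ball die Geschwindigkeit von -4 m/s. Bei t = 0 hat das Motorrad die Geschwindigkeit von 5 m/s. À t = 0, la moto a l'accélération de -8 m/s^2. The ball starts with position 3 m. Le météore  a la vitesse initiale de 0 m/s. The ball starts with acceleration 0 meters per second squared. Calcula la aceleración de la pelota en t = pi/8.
Para resolver esto, necesitamos tomar 2 integrales de nuestra ecuación del snap s(t) = -256·sin(4·t). Tomando ∫s(t)dt y aplicando j(0) = 64, encontramos j(t) = 64·cos(4·t). Integrando la sacudida y usando la condición inicial a(0) = 0, obtenemos a(t) = 16·sin(4·t). De la ecuación de la aceleración a(t) = 16·sin(4·t), sustituimos t = pi/8 para obtener a = 16.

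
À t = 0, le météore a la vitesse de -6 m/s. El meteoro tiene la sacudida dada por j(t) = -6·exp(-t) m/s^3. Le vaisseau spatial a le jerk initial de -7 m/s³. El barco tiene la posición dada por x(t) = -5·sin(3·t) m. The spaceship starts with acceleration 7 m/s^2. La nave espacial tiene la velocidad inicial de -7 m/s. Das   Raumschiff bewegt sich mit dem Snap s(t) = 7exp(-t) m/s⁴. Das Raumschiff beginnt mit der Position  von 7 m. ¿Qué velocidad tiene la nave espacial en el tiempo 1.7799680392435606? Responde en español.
Para resolver esto, necesitamos tomar 3 antiderivadas de nuestra ecuación del snap s(t) = 7·exp(-t). La antiderivada del snap, con j(0) = -7, da la sacudida: j(t) = -7·exp(-t). La integral de la sacudida es la aceleración. Usando a(0) = 7, obtenemos a(t) = 7·exp(-t). La antiderivada de la aceleración, con v(0) = -7, da la velocidad: v(t) = -7·exp(-t). Usando v(t) = -7·exp(-t) y sustituyendo t = 1.7799680392435606, encontramos v = -1.18050476010235.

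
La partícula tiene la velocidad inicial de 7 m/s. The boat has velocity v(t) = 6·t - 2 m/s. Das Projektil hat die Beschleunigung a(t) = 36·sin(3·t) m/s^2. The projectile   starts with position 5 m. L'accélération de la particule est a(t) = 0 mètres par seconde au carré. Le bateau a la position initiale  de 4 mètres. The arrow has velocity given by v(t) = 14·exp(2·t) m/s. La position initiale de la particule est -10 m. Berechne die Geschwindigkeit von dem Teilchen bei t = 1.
Ausgehend von der Beschleunigung a(t) = 0, nehmen wir 1 Stammfunktion. Das Integral von der Beschleunigung, mit v(0) = 7, ergibt die Geschwindigkeit: v(t) = 7. Mit v(t) = 7 und Einsetzen von t = 1, finden wir v = 7.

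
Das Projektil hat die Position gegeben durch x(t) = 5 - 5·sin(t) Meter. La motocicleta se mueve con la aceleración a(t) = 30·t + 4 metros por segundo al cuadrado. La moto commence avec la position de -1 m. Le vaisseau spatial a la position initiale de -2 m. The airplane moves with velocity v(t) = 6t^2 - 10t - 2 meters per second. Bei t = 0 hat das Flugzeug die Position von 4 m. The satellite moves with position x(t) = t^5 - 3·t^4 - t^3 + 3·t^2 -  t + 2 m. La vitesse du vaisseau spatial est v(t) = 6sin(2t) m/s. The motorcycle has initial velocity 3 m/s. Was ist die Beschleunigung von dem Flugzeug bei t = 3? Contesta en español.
Debemos derivar nuestra ecuación de la velocidad v(t) = 6·t^2 - 10·t - 2 1 vez. Derivando la velocidad, obtenemos la aceleración: a(t) = 12·t - 10. Usando a(t) = 12·t - 10 y sustituyendo t = 3, encontramos a = 26.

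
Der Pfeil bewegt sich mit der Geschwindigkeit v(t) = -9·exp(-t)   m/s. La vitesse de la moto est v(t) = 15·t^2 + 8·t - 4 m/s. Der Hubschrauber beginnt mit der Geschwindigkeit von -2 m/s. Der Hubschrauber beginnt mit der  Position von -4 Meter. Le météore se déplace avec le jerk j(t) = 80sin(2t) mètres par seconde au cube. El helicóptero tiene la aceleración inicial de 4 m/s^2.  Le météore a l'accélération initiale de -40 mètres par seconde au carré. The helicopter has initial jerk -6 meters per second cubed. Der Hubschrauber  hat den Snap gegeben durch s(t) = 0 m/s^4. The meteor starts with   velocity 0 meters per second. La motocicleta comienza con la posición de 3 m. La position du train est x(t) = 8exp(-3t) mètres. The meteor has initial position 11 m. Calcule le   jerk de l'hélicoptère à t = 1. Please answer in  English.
We need to integrate our snap equation s(t) = 0 1 time. The antiderivative of snap, with j(0) = -6, gives jerk: j(t) = -6. We have jerk j(t) = -6. Substituting t = 1: j(1) = -6.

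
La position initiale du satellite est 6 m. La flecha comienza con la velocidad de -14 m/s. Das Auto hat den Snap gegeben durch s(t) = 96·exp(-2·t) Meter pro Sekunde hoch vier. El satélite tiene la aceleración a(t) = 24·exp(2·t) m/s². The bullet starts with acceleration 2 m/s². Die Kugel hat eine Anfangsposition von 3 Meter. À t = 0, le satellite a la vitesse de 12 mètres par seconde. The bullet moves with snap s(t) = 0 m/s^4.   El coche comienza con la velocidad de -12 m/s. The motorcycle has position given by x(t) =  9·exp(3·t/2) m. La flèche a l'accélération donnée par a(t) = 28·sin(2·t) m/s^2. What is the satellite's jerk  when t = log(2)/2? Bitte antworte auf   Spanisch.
Para resolver esto, necesitamos tomar 1 derivada de nuestra ecuación de la aceleración a(t) = 24·exp(2·t). Tomando d/dt de a(t), encontramos j(t) = 48·exp(2·t). De la ecuación de la sacudida j(t) = 48·exp(2·t), sustituimos t = log(2)/2 para obtener j = 96.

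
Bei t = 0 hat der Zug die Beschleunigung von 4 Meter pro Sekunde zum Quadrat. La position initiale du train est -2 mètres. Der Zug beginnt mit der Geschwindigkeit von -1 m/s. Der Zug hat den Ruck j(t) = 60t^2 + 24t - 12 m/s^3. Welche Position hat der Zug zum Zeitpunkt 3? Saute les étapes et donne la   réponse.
Die Position bei t = 3 ist x = 283.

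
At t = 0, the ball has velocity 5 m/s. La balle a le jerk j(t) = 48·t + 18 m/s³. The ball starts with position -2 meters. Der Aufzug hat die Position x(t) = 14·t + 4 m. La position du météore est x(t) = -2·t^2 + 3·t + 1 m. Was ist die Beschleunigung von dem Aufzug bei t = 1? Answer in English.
To solve this, we need to take 2 derivatives of our position equation x(t) = 14·t + 4. The derivative of position gives velocity: v(t) = 14. The derivative of velocity gives acceleration: a(t) = 0. Using a(t) = 0 and substituting t = 1, we find a = 0.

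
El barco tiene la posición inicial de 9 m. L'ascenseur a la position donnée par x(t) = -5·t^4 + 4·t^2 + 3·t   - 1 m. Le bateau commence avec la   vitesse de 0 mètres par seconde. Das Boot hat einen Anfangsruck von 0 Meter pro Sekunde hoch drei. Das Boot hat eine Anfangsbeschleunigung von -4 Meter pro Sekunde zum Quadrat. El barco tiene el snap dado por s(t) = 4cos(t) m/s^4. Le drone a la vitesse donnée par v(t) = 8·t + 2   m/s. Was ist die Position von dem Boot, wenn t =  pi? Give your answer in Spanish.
Necesitamos integrar nuestra ecuación del snap s(t) = 4·cos(t) 4 veces. La integral del snap es la sacudida. Usando j(0) = 0, obtenemos j(t) = 4·sin(t). La antiderivada de la sacudida es la aceleración. Usando a(0) = -4, obtenemos a(t) = -4·cos(t). Integrando la aceleración y usando la condición inicial v(0) = 0, obtenemos v(t) = -4·sin(t). Integrando la velocidad y usando la condición inicial x(0) = 9, obtenemos x(t) = 4·cos(t) + 5. Usando x(t) = 4·cos(t) + 5 y sustituyendo t = pi, encontramos x = 1.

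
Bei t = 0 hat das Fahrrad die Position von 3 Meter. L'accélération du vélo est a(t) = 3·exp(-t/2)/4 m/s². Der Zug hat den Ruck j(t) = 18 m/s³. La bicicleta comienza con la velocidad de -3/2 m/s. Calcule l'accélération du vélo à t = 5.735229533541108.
Nous avons l'accélération a(t) = 3·exp(-t/2)/4. En substituant t = 5.735229533541108: a(5.735229533541108) = 0.0426257461211848.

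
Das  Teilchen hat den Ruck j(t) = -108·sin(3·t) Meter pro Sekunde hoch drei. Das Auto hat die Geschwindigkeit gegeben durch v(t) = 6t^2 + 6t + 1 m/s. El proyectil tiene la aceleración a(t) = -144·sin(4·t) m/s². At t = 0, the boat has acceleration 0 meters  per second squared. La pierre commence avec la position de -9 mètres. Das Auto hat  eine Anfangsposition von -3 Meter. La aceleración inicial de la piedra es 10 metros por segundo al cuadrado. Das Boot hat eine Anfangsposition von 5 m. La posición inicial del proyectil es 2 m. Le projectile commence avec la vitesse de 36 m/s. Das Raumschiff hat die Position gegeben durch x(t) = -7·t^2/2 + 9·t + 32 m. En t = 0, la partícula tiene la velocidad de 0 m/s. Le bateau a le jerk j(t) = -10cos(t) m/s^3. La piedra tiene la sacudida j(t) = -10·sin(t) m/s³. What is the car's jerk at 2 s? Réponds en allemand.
Wir müssen unsere Gleichung für die Geschwindigkeit v(t) = 6·t^2 + 6·t + 1 2-mal ableiten. Durch Ableiten von der Geschwindigkeit erhalten wir die Beschleunigung: a(t) = 12·t + 6. Mit d/dt von a(t) finden wir j(t) = 12. Aus der Gleichung für den Ruck j(t) = 12, setzen wir t = 2 ein und erhalten j = 12.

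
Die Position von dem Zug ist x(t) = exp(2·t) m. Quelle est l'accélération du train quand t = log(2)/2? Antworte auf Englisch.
Starting from position x(t) = exp(2·t), we take 2 derivatives. The derivative of position gives velocity: v(t) = 2·exp(2·t). Taking d/dt of v(t), we find a(t) = 4·exp(2·t). From the given acceleration equation a(t) = 4·exp(2·t), we substitute t = log(2)/2 to get a = 8.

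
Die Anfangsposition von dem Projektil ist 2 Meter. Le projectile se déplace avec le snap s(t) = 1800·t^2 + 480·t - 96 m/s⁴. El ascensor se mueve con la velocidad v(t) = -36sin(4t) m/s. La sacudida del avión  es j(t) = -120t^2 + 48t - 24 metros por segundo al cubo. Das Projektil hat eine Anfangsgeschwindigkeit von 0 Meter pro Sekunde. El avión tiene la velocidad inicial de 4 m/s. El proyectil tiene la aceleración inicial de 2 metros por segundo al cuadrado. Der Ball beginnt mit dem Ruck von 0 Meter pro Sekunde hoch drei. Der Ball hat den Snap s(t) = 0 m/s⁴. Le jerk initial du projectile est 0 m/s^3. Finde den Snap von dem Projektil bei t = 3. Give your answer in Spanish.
De la ecuación del snap s(t) = 1800·t^2 + 480·t - 96, sustituimos t = 3 para obtener s = 17544.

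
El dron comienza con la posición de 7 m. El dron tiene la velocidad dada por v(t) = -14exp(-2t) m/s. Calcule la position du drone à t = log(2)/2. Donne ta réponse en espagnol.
Para resolver esto, necesitamos tomar 1 antiderivada de nuestra ecuación de la velocidad v(t) = -14·exp(-2·t). Tomando ∫v(t)dt y aplicando x(0) = 7, encontramos x(t) = 7·exp(-2·t). Tenemos la posición x(t) = 7·exp(-2·t). Sustituyendo t = log(2)/2: x(log(2)/2) = 7/2.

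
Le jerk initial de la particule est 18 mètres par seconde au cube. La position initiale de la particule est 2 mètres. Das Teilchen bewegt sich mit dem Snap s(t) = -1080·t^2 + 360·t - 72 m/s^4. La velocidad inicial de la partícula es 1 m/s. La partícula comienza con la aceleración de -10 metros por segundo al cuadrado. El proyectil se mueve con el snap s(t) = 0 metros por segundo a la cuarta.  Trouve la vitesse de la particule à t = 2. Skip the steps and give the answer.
À t = 2, v = -415.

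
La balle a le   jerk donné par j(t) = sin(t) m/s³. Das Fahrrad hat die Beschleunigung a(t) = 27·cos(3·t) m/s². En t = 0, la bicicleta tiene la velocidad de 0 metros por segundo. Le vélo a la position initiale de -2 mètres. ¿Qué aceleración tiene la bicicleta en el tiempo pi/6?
Tenemos la aceleración a(t) = 27·cos(3·t). Sustituyendo t = pi/6: a(pi/6) = 0.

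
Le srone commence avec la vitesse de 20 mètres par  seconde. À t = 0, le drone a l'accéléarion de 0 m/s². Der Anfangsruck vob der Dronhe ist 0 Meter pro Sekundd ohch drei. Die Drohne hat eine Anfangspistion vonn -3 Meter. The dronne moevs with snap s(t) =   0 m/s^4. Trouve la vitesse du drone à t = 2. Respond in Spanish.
Necesitamos integrar nuestra ecuación del snap s(t) = 0 3 veces. La integral del snap es la sacudida. Usando j(0) = 0, obtenemos j(t) = 0. La integral de la sacudida es la aceleración. Usando a(0) = 0, obtenemos a(t) = 0. Integrando la aceleración y usando la condición inicial v(0) = 20, obtenemos v(t) = 20. Usando v(t) = 20 y sustituyendo t = 2, encontramos v = 20.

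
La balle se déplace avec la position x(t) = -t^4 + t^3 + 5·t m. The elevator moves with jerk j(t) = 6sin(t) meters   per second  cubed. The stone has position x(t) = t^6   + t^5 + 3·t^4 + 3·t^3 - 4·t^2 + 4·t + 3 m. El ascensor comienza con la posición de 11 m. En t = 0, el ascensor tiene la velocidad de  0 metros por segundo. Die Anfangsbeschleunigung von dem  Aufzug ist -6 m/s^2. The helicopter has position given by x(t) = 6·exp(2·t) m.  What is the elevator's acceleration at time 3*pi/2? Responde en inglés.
To find the answer, we compute 1 integral of j(t) = 6·sin(t). Finding the integral of j(t) and using a(0) = -6: a(t) = -6·cos(t). Using a(t) = -6·cos(t) and substituting t = 3*pi/2, we find a = 0.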